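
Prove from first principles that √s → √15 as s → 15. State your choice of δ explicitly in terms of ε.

Suppose ε > 0. We want δ > 0 such that 0 < |s − 15| < δ implies |√s − √15| < ε.
Multiplying by the conjugate, |√s − √15| = |s − 15|/(√s + √15).
Restrict δ ≤ 15 so that |s − 15| < 15 forces s > 0, and then √s + √15 > √15.
Hence |√s − √15| < |s − 15|/√15, which is < ε once |s − 15| < √15·ε.
Take δ = min(15, √15·ε). If 0 < |s − 15| < δ then s > 0 and |√s − √15| < |s − 15|/√15 < ε.

δ = min(15, √15·ε)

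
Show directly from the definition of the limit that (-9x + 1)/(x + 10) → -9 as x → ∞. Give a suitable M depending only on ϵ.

Suppose ϵ > 0. We seek M > 0 such that x > M implies |(-9x + 1)/(x + 10) + 9| < ϵ.
(-9x + 1)/(x + 10) + 9 = ((-9x + 1) − (-9)(x + 10)) / ((x + 10)) = 91/((x + 10)).
For x > 0 we have x + 10 > x, so |(-9x + 1)/(x + 10) + 9| = 91/((x + 10)) < 91/(x) = 91/x.
Thus |(-9x + 1)/(x + 10) + 9| < ϵ whenever x > 91/ϵ.
Take M = 91/ϵ. If x > M then |(-9x + 1)/(x + 10) + 9| < 91/x < ϵ.

M = 91/ϵ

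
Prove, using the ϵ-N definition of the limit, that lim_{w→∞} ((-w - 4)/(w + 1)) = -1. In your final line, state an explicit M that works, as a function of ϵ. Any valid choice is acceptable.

M = 3/ϵ

Suppose ϵ > 0. We seek M > 0 such that w > M implies |(-w - 4)/(w + 1) + 1| < ϵ.
(-w - 4)/(w + 1) + 1 = ((-w - 4) − (-1)(w + 1)) / ((w + 1)) = -3/((w + 1)).
For w > 0 we have w + 1 > w, so |(-w - 4)/(w + 1) + 1| = 3/((w + 1)) < 3/(w) = 3/w.
Thus |(-w - 4)/(w + 1) + 1| < ϵ whenever w > 3/ϵ.
Take M = 3/ϵ. If w > M then |(-w - 4)/(w + 1) + 1| < 3/w < ϵ.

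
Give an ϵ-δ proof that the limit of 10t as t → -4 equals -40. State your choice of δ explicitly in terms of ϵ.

Suppose ϵ > 0. We need δ > 0 so that 0 < |t + 4| < δ implies |(10t) + 40| < ϵ.
|(10t) + 40| = |10t + 40| = 10|t + 4|.
So 10|t + 4| < ϵ exactly when |t + 4| < ϵ/10.
Choosing δ = ϵ/10 gives |(10t) + 40| = 10|t + 4| < ϵ whenever |t + 4| < δ.

δ = ϵ/10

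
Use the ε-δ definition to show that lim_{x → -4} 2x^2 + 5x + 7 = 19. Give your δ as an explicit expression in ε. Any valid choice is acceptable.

Fix ε > 0. We want δ > 0 such that 0 < |x + 4| < δ implies |(2x^2 + 5x + 7) − 19| < ε.
(2x^2 + 5x + 7) − 19 = 2x^2 + 5x - 12 = (x + 4)(2x - 3).
So |(2x^2 + 5x + 7) − 19| = |x + 4|·|2x - 3|.
Require δ ≤ 1. Then |x + 4| < 1 gives |x| < 5, and by the triangle inequality |2x - 3| ≤ 2·5 + 3 = 13.
Hence |(2x^2 + 5x + 7) − 19| ≤ 13|x + 4| < ε provided |x + 4| < ε/13.
Take δ = min(1, ε/13). Then 0 < |x + 4| < δ gives both |x + 4| < 1 and |x + 4| < ε/13, so |(2x^2 + 5x + 7) − 19| < ε.

δ = min(1, ε/13)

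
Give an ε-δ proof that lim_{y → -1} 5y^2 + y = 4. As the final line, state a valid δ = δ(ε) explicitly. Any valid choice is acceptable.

Fix ε > 0. We want δ > 0 such that 0 < |y + 1| < δ implies |(5y^2 + y) − 4| < ε.
(5y^2 + y) − 4 = 5y^2 + y - 4 = (y + 1)(5y - 4).
So |(5y^2 + y) − 4| = |y + 1|·|5y - 4|.
Require δ ≤ 1. Then |y + 1| < 1 gives |y| < 2, and by the triangle inequality |5y - 4| ≤ 5·2 + 4 = 14.
Hence |(5y^2 + y) − 4| ≤ 14|y + 1| < ε provided |y + 1| < ε/14.
Choosing δ = min(1, ε/14) ensures both conditions, hence |(5y^2 + y) − 4| < ε.

δ = min(1, ε/14)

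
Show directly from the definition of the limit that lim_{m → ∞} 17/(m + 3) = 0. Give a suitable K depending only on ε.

Suppose ε > 0. For m ≥ 1, |17/(m + 3) − 0| = 17/(m + 3) ≤ 17/m.
We need 17/m < ε, i.e. m > 17/ε.
Take K = 17/ε. If m > K then |17/(m + 3)| ≤ 17/m < ε.

K = 17/ε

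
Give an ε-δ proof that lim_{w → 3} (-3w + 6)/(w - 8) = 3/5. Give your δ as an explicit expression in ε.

δ = min(5/2, (25/36)ε)

Fix ε > 0. We want δ > 0 with 0 < |w − 3| < δ ⇒ |(-3w + 6)/(w - 8) − (3/5)| < ε.
Combining over a common denominator, (-3w + 6)/(w - 8) − (3/5) = [(-3w + 6)·(-5) − (-3)·(w - 8)] / [(-5)·(w - 8)] = 18(w − 3) / ((-5)(w - 8)).
So |(-3w + 6)/(w - 8) − (3/5)| = 18|w − 3| / (5·|w − 8|).
Require δ ≤ 5/2, so |w − 8| ≥ |-5| − |w − 3| > 5 − 5/2 = 5/2.
Hence |(-3w + 6)/(w - 8) − (3/5)| < 18|w − 3|/(5·(5/2)) = (36/25)|w − 3|, which is < ε once |w − 3| < (25/36)ε.
Take δ = min(5/2, (25/36)ε). Then 0 < |w − 3| < δ forces both bounds, so |(-3w + 6)/(w - 8) − (3/5)| < ε.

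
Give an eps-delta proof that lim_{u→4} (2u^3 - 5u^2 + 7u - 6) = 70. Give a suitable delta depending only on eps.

Fix eps > 0. We want delta > 0 such that 0 < |u − 4| < delta implies |(2u^3 - 5u^2 + 7u - 6) − 70| < eps.
(2u^3 - 5u^2 + 7u - 6) − 70 = 2u^3 - 5u^2 + 7u - 76 = (u − 4)(2u^2 + 3u + 19).
So |(2u^3 - 5u^2 + 7u - 6) − 70| = |u − 4|·|2u^2 + 3u + 19|.
Assume first that |u − 4| < 1, so |u| < 5. Then |2u^2 + 3u + 19| ≤ 2·5^2 + 3·5 + 19 = 84.
Hence |(2u^3 - 5u^2 + 7u - 6) − 70| ≤ 84|u − 4| < eps provided |u − 4| < eps/84.
Choosing delta = min(1, eps/84) ensures both conditions, hence |(2u^3 - 5u^2 + 7u - 6) − 70| < eps.

delta = min(1, eps/84)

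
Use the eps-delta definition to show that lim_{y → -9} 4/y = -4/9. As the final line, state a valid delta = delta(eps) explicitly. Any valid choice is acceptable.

delta = min(9/2, (81/8)eps)

Fix eps > 0. We seek delta > 0 such that 0 < |y + 9| < delta implies |4/y + 4/9| < eps.
|4/y + 4/9| = 4·|-9 − y|/(9·|y|) = 4|y + 9|/(9|y|).
Restrict delta ≤ 9/2. Then |y + 9| < 9/2 gives |y| > 9/2, so 9|y| > 81/2.
Then |4/y + 4/9| < 4|y + 9|/(81/2), which is < eps when |y + 9| < (81/8)eps.
Take delta = min(9/2, (81/8)eps). Then 0 < |y + 9| < delta gives both |y + 9| < 9/2 and |y + 9| < (81/8)eps, so |4/y + 4/9| < eps.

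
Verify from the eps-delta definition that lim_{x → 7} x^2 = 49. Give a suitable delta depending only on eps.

delta = min(1, eps/15)

Let eps > 0 be given. We seek delta > 0 with 0 < |x − 7| < delta ⇒ |x^2 − 49| < eps.
Factor: x^2 − 49 = (x − 7)(x + 7), so |x^2 − 49| = |x − 7|·|x + 7|.
Restrict delta ≤ 1. Then |x − 7| < 1 gives |x| < 8, so by the triangle inequality |x + 7| ≤ 8 + 7 = 15.
Hence |x^2 − 49| ≤ 15|x − 7|, which is < eps once |x − 7| < eps/15.
Take delta = min(1, eps/15). If 0 < |x − 7| < delta then both bounds hold and |x^2 − 49| ≤ 15|x − 7| < 15·(eps/15) = eps.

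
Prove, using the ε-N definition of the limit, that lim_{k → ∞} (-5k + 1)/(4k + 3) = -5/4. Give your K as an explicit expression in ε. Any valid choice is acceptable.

K = (19/16)/ε

Fix ε > 0. For k ≥ 1, |(-5k + 1)/(4k + 3) + 5/4| = |19|/(4(4k + 3)) = 19/(4(4k + 3)).
Since 4k + 3 ≥ 4k for k ≥ 1, this is ≤ 19/(4·4k) = (19/16)/k.
So |(-5k + 1)/(4k + 3) + 5/4| < ε whenever k > (19/16)/ε.
Take K = (19/16)/ε. If k > K then |(-5k + 1)/(4k + 3) + 5/4| ≤ (19/16)/k < ε.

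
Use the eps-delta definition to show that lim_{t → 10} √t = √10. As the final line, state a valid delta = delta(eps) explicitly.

delta = min(10, √10·eps)

Fix eps > 0. We want delta > 0 such that 0 < |t − 10| < delta implies |√t − √10| < eps.
Rationalise: √t − √10 = (t − 10)/(√t + √10), so |√t − √10| = |t − 10|/(√t + √10).
Restrict delta ≤ 10 so that |t − 10| < 10 forces t > 0, and then √t + √10 > √10.
Hence |√t − √10| < |t − 10|/√10, which is < eps once |t − 10| < √10·eps.
Take delta = min(10, √10·eps). If 0 < |t − 10| < delta then t > 0 and |√t − √10| < |t − 10|/√10 < eps.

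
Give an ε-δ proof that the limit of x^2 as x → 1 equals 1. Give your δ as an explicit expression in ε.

δ = min(1, ε/3)

Let ε > 0. We seek δ > 0 with 0 < |x − 1| < δ ⇒ |x^2 − 1| < ε.
Factor: x^2 − 1 = (x − 1)(x + 1), so |x^2 − 1| = |x − 1|·|x + 1|.
Impose δ ≤ 1 so that |x| < 2; then |x + 1| ≤ 3.
Hence |x^2 − 1| ≤ 3|x − 1|, which is < ε once |x − 1| < ε/3.
Take δ = min(1, ε/3). If 0 < |x − 1| < δ then both bounds hold and |x^2 − 1| ≤ 3|x − 1| < 3·(ε/3) = ε.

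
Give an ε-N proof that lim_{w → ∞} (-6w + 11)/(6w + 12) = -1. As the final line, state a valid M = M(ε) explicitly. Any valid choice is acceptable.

M = (23/6)/ε

Suppose ε > 0. We seek M > 0 such that w > M implies |(-6w + 11)/(6w + 12) + 1| < ε.
(-6w + 11)/(6w + 12) + 1 = (6(-6w + 11) − (-6)(6w + 12)) / (6(6w + 12)) = 138/(6(6w + 12)).
For w > 0 we have 6w + 12 > 6w, so |(-6w + 11)/(6w + 12) + 1| = 138/(6(6w + 12)) < 138/(6·6w) = (23/6)/w.
Thus |(-6w + 11)/(6w + 12) + 1| < ε whenever w > (23/6)/ε.
Take M = (23/6)/ε. If w > M then |(-6w + 11)/(6w + 12) + 1| < (23/6)/w < ε.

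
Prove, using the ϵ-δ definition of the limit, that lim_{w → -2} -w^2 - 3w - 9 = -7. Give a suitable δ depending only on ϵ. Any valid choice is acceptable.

Let ϵ > 0. We want δ > 0 such that 0 < |w + 2| < δ implies |(-w^2 - 3w - 9) + 7| < ϵ.
(-w^2 - 3w - 9) + 7 = -w^2 - 3w - 2 = (w + 2)(-w - 1).
So |(-w^2 - 3w - 9) + 7| = |w + 2|·|-w - 1|.
Assume first that |w + 2| < 1, so |w| < 3. Then |-w - 1| ≤ 3 + 1 = 4.
Hence |(-w^2 - 3w - 9) + 7| ≤ 4|w + 2| < ϵ provided |w + 2| < ϵ/4.
Take δ = min(1, ϵ/4). Then 0 < |w + 2| < δ gives both |w + 2| < 1 and |w + 2| < ϵ/4, so |(-w^2 - 3w - 9) + 7| < ϵ.

δ = min(1, ϵ/4)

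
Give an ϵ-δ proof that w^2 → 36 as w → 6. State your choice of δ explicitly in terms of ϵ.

δ = min(1, ϵ/13)

Suppose ϵ > 0. We seek δ > 0 with 0 < |w − 6| < δ ⇒ |w^2 − 36| < ϵ.
Factor: w^2 − 36 = (w − 6)(w + 6), so |w^2 − 36| = |w − 6|·|w + 6|.
Restrict δ ≤ 1. Then |w − 6| < 1 gives |w| < 7, so by the triangle inequality |w + 6| ≤ 7 + 6 = 13.
Hence |w^2 − 36| ≤ 13|w − 6|, which is < ϵ once |w − 6| < ϵ/13.
Take δ = min(1, ϵ/13). If 0 < |w − 6| < δ then both bounds hold and |w^2 − 36| ≤ 13|w − 6| < 13·(ϵ/13) = ϵ.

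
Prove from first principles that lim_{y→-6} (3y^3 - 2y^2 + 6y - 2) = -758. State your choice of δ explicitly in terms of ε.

Fix ε > 0. We want δ > 0 such that 0 < |y + 6| < δ implies |(3y^3 - 2y^2 + 6y - 2) + 758| < ε.
(3y^3 - 2y^2 + 6y - 2) + 758 = 3y^3 - 2y^2 + 6y + 756 = (y + 6)(3y^2 - 20y + 126).
So |(3y^3 - 2y^2 + 6y - 2) + 758| = |y + 6|·|3y^2 - 20y + 126|.
Require δ ≤ 1. Then |y + 6| < 1 gives |y| < 7, and by the triangle inequality |3y^2 - 20y + 126| ≤ 3·7^2 + 20·7 + 126 = 413.
Hence |(3y^3 - 2y^2 + 6y - 2) + 758| ≤ 413|y + 6| < ε provided |y + 6| < ε/413.
Take δ = min(1, ε/413). Then 0 < |y + 6| < δ gives both |y + 6| < 1 and |y + 6| < ε/413, so |(3y^3 - 2y^2 + 6y - 2) + 758| < ε.

δ = min(1, ε/413)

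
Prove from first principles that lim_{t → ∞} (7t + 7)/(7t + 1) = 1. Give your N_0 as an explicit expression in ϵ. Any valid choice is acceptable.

N_0 = (6/7)/ϵ

Suppose ϵ > 0. We seek N_0 > 0 such that t > N_0 implies |(7t + 7)/(7t + 1) − 1| < ϵ.
(7t + 7)/(7t + 1) − 1 = (7(7t + 7) − 7(7t + 1)) / (7(7t + 1)) = 42/(7(7t + 1)).
For t > 0 we have 7t + 1 > 7t, so |(7t + 7)/(7t + 1) − 1| = 42/(7(7t + 1)) < 42/(7·7t) = (6/7)/t.
Thus |(7t + 7)/(7t + 1) − 1| < ϵ whenever t > (6/7)/ϵ.
Take N_0 = (6/7)/ϵ. If t > N_0 then |(7t + 7)/(7t + 1) − 1| < (6/7)/t < ϵ.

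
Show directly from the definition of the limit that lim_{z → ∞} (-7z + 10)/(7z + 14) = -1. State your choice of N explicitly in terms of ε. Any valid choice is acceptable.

Let ε > 0. We seek N > 0 such that z > N implies |(-7z + 10)/(7z + 14) + 1| < ε.
(-7z + 10)/(7z + 14) + 1 = (7(-7z + 10) − (-7)(7z + 14)) / (7(7z + 14)) = 168/(7(7z + 14)).
For z > 0 we have 7z + 14 > 7z, so |(-7z + 10)/(7z + 14) + 1| = 168/(7(7z + 14)) < 168/(7·7z) = (24/7)/z.
Thus |(-7z + 10)/(7z + 14) + 1| < ε whenever z > (24/7)/ε.
Take N = (24/7)/ε. If z > N then |(-7z + 10)/(7z + 14) + 1| < (24/7)/z < ε.

N = (24/7)/ε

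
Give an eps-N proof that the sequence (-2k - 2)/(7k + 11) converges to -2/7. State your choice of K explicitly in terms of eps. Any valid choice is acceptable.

K = (8/49)/eps

Let eps > 0 be given. For k ≥ 1, |(-2k - 2)/(7k + 11) + 2/7| = |8|/(7(7k + 11)) = 8/(7(7k + 11)).
Since 7k + 11 ≥ 7k for k ≥ 1, this is ≤ 8/(7·7k) = (8/49)/k.
So |(-2k - 2)/(7k + 11) + 2/7| < eps whenever k > (8/49)/eps.
Take K = (8/49)/eps. If k > K then |(-2k - 2)/(7k + 11) + 2/7| ≤ (8/49)/k < eps.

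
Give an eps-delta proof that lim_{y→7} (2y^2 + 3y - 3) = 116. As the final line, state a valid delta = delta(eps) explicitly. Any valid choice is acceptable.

delta = min(2, eps/35)

Suppose eps > 0. We want delta > 0 such that 0 < |y − 7| < delta implies |(2y^2 + 3y - 3) − 116| < eps.
(2y^2 + 3y - 3) − 116 = 2y^2 + 3y - 119 = (y − 7)(2y + 17).
So |(2y^2 + 3y - 3) − 116| = |y − 7|·|2y + 17|.
Require delta ≤ 2. Then |y − 7| < 2 gives |y| < 9, and by the triangle inequality |2y + 17| ≤ 2·9 + 17 = 35.
Hence |(2y^2 + 3y - 3) − 116| ≤ 35|y − 7| < eps provided |y − 7| < eps/35.
Take delta = min(2, eps/35). Then 0 < |y − 7| < delta gives both |y − 7| < 2 and |y − 7| < eps/35, so |(2y^2 + 3y - 3) − 116| < eps.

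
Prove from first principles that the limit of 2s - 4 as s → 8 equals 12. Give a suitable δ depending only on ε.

Let ε > 0 be given. We need δ > 0 so that 0 < |s − 8| < δ implies |(2s - 4) − 12| < ε.
Since (2s - 4) − 12 = 2(s − 8), we have |(2s - 4) − 12| = 2|s − 8|.
Thus it suffices that |s − 8| < ε/2.
Take δ = ε/2. If 0 < |s − 8| < δ then |(2s - 4) − 12| = 2|s − 8| < 2·(ε/2) = ε.

δ = ε/2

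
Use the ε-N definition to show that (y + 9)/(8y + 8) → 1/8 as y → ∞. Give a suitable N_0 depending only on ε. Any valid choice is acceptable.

N_0 = 1/ε

Fix ε > 0. We seek N_0 > 0 such that y > N_0 implies |(y + 9)/(8y + 8) − (1/8)| < ε.
(y + 9)/(8y + 8) − (1/8) = (8(y + 9) − (8y + 8)) / (8(8y + 8)) = 64/(8(8y + 8)).
For y > 0 we have 8y + 8 > 8y, so |(y + 9)/(8y + 8) − (1/8)| = 64/(8(8y + 8)) < 64/(8·8y) = 1/y.
Thus |(y + 9)/(8y + 8) − (1/8)| < ε whenever y > 1/ε.
Take N_0 = 1/ε. If y > N_0 then |(y + 9)/(8y + 8) − (1/8)| < 1/y < ε.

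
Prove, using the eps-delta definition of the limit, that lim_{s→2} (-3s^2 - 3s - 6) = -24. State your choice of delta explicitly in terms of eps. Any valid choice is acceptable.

Fix eps > 0. We want delta > 0 such that 0 < |s − 2| < delta implies |(-3s^2 - 3s - 6) + 24| < eps.
(-3s^2 - 3s - 6) + 24 = -3s^2 - 3s + 18 = (s − 2)(-3s - 9).
So |(-3s^2 - 3s - 6) + 24| = |s − 2|·|-3s - 9|.
Assume first that |s − 2| < 1, so |s| < 3. Then |-3s - 9| ≤ 3·3 + 9 = 18.
Hence |(-3s^2 - 3s - 6) + 24| ≤ 18|s − 2| < eps provided |s − 2| < eps/18.
Take delta = min(1, eps/18). Then 0 < |s − 2| < delta gives both |s − 2| < 1 and |s − 2| < eps/18, so |(-3s^2 - 3s - 6) + 24| < eps.

delta = min(1, eps/18)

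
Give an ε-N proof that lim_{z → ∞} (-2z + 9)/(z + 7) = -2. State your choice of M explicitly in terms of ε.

Suppose ε > 0. We seek M > 0 such that z > M implies |(-2z + 9)/(z + 7) + 2| < ε.
(-2z + 9)/(z + 7) + 2 = ((-2z + 9) − (-2)(z + 7)) / ((z + 7)) = 23/((z + 7)).
For z > 0 we have z + 7 > z, so |(-2z + 9)/(z + 7) + 2| = 23/((z + 7)) < 23/(z) = 23/z.
Thus |(-2z + 9)/(z + 7) + 2| < ε whenever z > 23/ε.
Take M = 23/ε. If z > M then |(-2z + 9)/(z + 7) + 2| < 23/z < ε.

M = 23/ε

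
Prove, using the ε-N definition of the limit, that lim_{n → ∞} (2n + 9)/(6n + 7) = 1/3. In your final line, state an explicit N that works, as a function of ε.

Suppose ε > 0. For n ≥ 1, |(2n + 9)/(6n + 7) − (1/3)| = |40|/(6(6n + 7)) = 40/(6(6n + 7)).
Since 6n + 7 ≥ 6n for n ≥ 1, this is ≤ 40/(6·6n) = (10/9)/n.
So |(2n + 9)/(6n + 7) − (1/3)| < ε whenever n > (10/9)/ε.
Take N = (10/9)/ε. If n > N then |(2n + 9)/(6n + 7) − (1/3)| ≤ (10/9)/n < ε.

N = (10/9)/ε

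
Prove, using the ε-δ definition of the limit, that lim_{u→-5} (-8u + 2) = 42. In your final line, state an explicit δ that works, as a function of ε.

Suppose ε > 0. We need δ > 0 so that 0 < |u + 5| < δ implies |(-8u + 2) − 42| < ε.
Since (-8u + 2) − 42 = -8(u + 5), we have |(-8u + 2) − 42| = 8|u + 5|.
So 8|u + 5| < ε exactly when |u + 5| < ε/8.
Take δ = ε/8. If 0 < |u + 5| < δ then |(-8u + 2) − 42| = 8|u + 5| < 8·(ε/8) = ε.

δ = ε/8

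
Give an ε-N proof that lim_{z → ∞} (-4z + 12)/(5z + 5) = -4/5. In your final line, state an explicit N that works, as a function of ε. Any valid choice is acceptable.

N = (16/5)/ε

Let ε > 0. We seek N > 0 such that z > N implies |(-4z + 12)/(5z + 5) + 4/5| < ε.
(-4z + 12)/(5z + 5) + 4/5 = (5(-4z + 12) − (-4)(5z + 5)) / (5(5z + 5)) = 80/(5(5z + 5)).
For z > 0 we have 5z + 5 > 5z, so |(-4z + 12)/(5z + 5) + 4/5| = 80/(5(5z + 5)) < 80/(5·5z) = (16/5)/z.
Thus |(-4z + 12)/(5z + 5) + 4/5| < ε whenever z > (16/5)/ε.
Take N = (16/5)/ε. If z > N then |(-4z + 12)/(5z + 5) + 4/5| < (16/5)/z < ε.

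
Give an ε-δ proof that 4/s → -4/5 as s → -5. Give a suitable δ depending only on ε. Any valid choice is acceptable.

δ = min(5/2, (25/8)ε)

Fix ε > 0. We seek δ > 0 such that 0 < |s + 5| < δ implies |4/s + 4/5| < ε.
|4/s + 4/5| = 4·|-5 − s|/(5·|s|) = 4|s + 5|/(5|s|).
Require δ ≤ 5/2 so that |s| > 5 − 5/2 = 5/2, hence 5|s| > 25/2.
Then |4/s + 4/5| < 4|s + 5|/(25/2), which is < ε when |s + 5| < (25/8)ε.
Take δ = min(5/2, (25/8)ε). Then 0 < |s + 5| < δ gives both |s + 5| < 5/2 and |s + 5| < (25/8)ε, so |4/s + 4/5| < ε.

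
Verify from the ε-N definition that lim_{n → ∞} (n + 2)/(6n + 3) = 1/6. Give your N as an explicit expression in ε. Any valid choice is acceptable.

N = (1/4)/ε

Let ε > 0 be given. For n ≥ 1, |(n + 2)/(6n + 3) − (1/6)| = |9|/(6(6n + 3)) = 9/(6(6n + 3)).
Since 6n + 3 ≥ 6n for n ≥ 1, this is ≤ 9/(6·6n) = (1/4)/n.
So |(n + 2)/(6n + 3) − (1/6)| < ε whenever n > (1/4)/ε.
Take N = (1/4)/ε. If n > N then |(n + 2)/(6n + 3) − (1/6)| ≤ (1/4)/n < ε.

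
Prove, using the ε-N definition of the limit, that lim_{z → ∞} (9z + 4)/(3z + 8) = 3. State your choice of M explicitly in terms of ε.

M = (20/3)/ε

Let ε > 0 be given. We seek M > 0 such that z > M implies |(9z + 4)/(3z + 8) − 3| < ε.
(9z + 4)/(3z + 8) − 3 = (3(9z + 4) − 9(3z + 8)) / (3(3z + 8)) = -60/(3(3z + 8)).
For z > 0 we have 3z + 8 > 3z, so |(9z + 4)/(3z + 8) − 3| = 60/(3(3z + 8)) < 60/(3·3z) = (20/3)/z.
Thus |(9z + 4)/(3z + 8) − 3| < ε whenever z > (20/3)/ε.
Take M = (20/3)/ε. If z > M then |(9z + 4)/(3z + 8) − 3| < (20/3)/z < ε.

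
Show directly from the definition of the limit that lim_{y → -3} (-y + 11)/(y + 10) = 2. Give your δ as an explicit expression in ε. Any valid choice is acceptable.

δ = min(7/2, (7/6)ε)

Let ε > 0. We want δ > 0 with 0 < |y + 3| < δ ⇒ |(-y + 11)/(y + 10) − 2| < ε.
Combining over a common denominator, (-y + 11)/(y + 10) − 2 = [(-y + 11)·7 − 14·(y + 10)] / [7·(y + 10)] = -21(y + 3) / (7(y + 10)).
So |(-y + 11)/(y + 10) − 2| = 21|y + 3| / (7·|y + 10|).
Restrict δ ≤ 7/2. Then |y + 3| < 7/2 gives |y + 10| = |(y + 3) + 7| ≥ 7 − 7/2 = 7/2.
Hence |(-y + 11)/(y + 10) − 2| < 21|y + 3|/(7·(7/2)) = (6/7)|y + 3|, which is < ε once |y + 3| < (7/6)ε.
Take δ = min(7/2, (7/6)ε). Then 0 < |y + 3| < δ forces both bounds, so |(-y + 11)/(y + 10) − 2| < ε.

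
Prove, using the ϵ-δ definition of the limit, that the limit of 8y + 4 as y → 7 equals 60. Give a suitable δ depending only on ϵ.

δ = ϵ/8

Fix ϵ > 0. We need δ > 0 so that 0 < |y − 7| < δ implies |(8y + 4) − 60| < ϵ.
Since (8y + 4) − 60 = 8(y − 7), we have |(8y + 4) − 60| = 8|y − 7|.
Thus it suffices that |y − 7| < ϵ/8.
Choosing δ = ϵ/8 gives |(8y + 4) − 60| = 8|y − 7| < ϵ whenever |y − 7| < δ.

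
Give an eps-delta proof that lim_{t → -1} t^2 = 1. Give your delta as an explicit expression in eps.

Let eps > 0. We seek delta > 0 with 0 < |t + 1| < delta ⇒ |t^2 − 1| < eps.
Factor: t^2 − 1 = (t + 1)(t - 1), so |t^2 − 1| = |t + 1|·|t - 1|.
Impose delta ≤ 2 so that |t| < 3; then |t - 1| ≤ 4.
Hence |t^2 − 1| ≤ 4|t + 1|, which is < eps once |t + 1| < eps/4.
Take delta = min(2, eps/4). If 0 < |t + 1| < delta then both bounds hold and |t^2 − 1| ≤ 4|t + 1| < 4·(eps/4) = eps.

delta = min(2, eps/4)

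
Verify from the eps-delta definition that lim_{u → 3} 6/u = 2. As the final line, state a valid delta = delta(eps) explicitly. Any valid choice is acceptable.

Suppose eps > 0. We seek delta > 0 such that 0 < |u − 3| < delta implies |6/u − 2| < eps.
|6/u − 2| = 6·|3 − u|/(3·|u|) = 6|u − 3|/(3|u|).
Restrict delta ≤ 3/2. Then |u − 3| < 3/2 gives |u| > 3/2, so 3|u| > 9/2.
Then |6/u − 2| < 6|u − 3|/(9/2), which is < eps when |u − 3| < (3/4)eps.
Take delta = min(3/2, (3/4)eps). Then 0 < |u − 3| < delta gives both |u − 3| < 3/2 and |u − 3| < (3/4)eps, so |6/u − 2| < eps.

delta = min(3/2, (3/4)eps)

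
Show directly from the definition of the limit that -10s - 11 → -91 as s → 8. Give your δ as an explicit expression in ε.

Let ε > 0. We need δ > 0 so that 0 < |s − 8| < δ implies |(-10s - 11) + 91| < ε.
|(-10s - 11) + 91| = |-10s + 80| = 10|s − 8|.
So 10|s − 8| < ε exactly when |s − 8| < ε/10.
Take δ = ε/10. If 0 < |s − 8| < δ then |(-10s - 11) + 91| = 10|s − 8| < 10·(ε/10) = ε.

δ = ε/10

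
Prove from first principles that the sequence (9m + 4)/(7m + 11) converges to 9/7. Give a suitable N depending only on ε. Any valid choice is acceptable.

N = (71/49)/ε

Suppose ε > 0. For m ≥ 1, |(9m + 4)/(7m + 11) − (9/7)| = |-71|/(7(7m + 11)) = 71/(7(7m + 11)).
Since 7m + 11 ≥ 7m for m ≥ 1, this is ≤ 71/(7·7m) = (71/49)/m.
So |(9m + 4)/(7m + 11) − (9/7)| < ε whenever m > (71/49)/ε.
Take N = (71/49)/ε. If m > N then |(9m + 4)/(7m + 11) − (9/7)| ≤ (71/49)/m < ε.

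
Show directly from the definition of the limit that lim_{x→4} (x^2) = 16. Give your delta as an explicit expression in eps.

Suppose eps > 0. We seek delta > 0 with 0 < |x − 4| < delta ⇒ |x^2 − 16| < eps.
Factor: x^2 − 16 = (x − 4)(x + 4), so |x^2 − 16| = |x − 4|·|x + 4|.
Restrict delta ≤ 1. Then |x − 4| < 1 gives |x| < 5, so by the triangle inequality |x + 4| ≤ 5 + 4 = 9.
Hence |x^2 − 16| ≤ 9|x − 4|, which is < eps once |x − 4| < eps/9.
Take delta = min(1, eps/9). If 0 < |x − 4| < delta then both bounds hold and |x^2 − 16| ≤ 9|x − 4| < 9·(eps/9) = eps.

delta = min(1, eps/9)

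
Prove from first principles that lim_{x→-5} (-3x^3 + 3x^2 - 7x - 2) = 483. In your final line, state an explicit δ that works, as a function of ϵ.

Let ϵ > 0. We want δ > 0 such that 0 < |x + 5| < δ implies |(-3x^3 + 3x^2 - 7x - 2) − 483| < ϵ.
(-3x^3 + 3x^2 - 7x - 2) − 483 = -3x^3 + 3x^2 - 7x - 485 = (x + 5)(-3x^2 + 18x - 97).
So |(-3x^3 + 3x^2 - 7x - 2) − 483| = |x + 5|·|-3x^2 + 18x - 97|.
Assume first that |x + 5| < 1, so |x| < 6. Then |-3x^2 + 18x - 97| ≤ 3·6^2 + 18·6 + 97 = 313.
Hence |(-3x^3 + 3x^2 - 7x - 2) − 483| ≤ 313|x + 5| < ϵ provided |x + 5| < ϵ/313.
Choosing δ = min(1, ϵ/313) ensures both conditions, hence |(-3x^3 + 3x^2 - 7x - 2) − 483| < ϵ.

δ = min(1, ϵ/313)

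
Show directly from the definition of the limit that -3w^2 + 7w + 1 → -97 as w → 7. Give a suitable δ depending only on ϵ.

Let ϵ > 0. We want δ > 0 such that 0 < |w − 7| < δ implies |(-3w^2 + 7w + 1) + 97| < ϵ.
(-3w^2 + 7w + 1) + 97 = -3w^2 + 7w + 98 = (w − 7)(-3w - 14).
So |(-3w^2 + 7w + 1) + 97| = |w − 7|·|-3w - 14|.
Require δ ≤ 1. Then |w − 7| < 1 gives |w| < 8, and by the triangle inequality |-3w - 14| ≤ 3·8 + 14 = 38.
Hence |(-3w^2 + 7w + 1) + 97| ≤ 38|w − 7| < ϵ provided |w − 7| < ϵ/38.
Choosing δ = min(1, ϵ/38) ensures both conditions, hence |(-3w^2 + 7w + 1) + 97| < ϵ.

δ = min(1, ϵ/38)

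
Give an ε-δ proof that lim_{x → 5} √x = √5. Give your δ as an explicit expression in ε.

Fix ε > 0. We want δ > 0 such that 0 < |x − 5| < δ implies |√x − √5| < ε.
Multiplying by the conjugate, |√x − √5| = |x − 5|/(√x + √5).
Restrict δ ≤ 5 so that |x − 5| < 5 forces x > 0, and then √x + √5 > √5.
Hence |√x − √5| < |x − 5|/√5, which is < ε once |x − 5| < √5·ε.
Take δ = min(5, √5·ε). If 0 < |x − 5| < δ then x > 0 and |√x − √5| < |x − 5|/√5 < ε.

δ = min(5, √5·ε)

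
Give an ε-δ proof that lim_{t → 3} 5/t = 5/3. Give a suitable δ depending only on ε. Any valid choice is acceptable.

δ = min(3/2, (9/10)ε)

Let ε > 0 be given. We seek δ > 0 such that 0 < |t − 3| < δ implies |5/t − (5/3)| < ε.
|5/t − (5/3)| = 5·|3 − t|/(3·|t|) = 5|t − 3|/(3|t|).
Require δ ≤ 3/2 so that |t| > 3 − 3/2 = 3/2, hence 3|t| > 9/2.
Then |5/t − (5/3)| < 5|t − 3|/(9/2), which is < ε when |t − 3| < (9/10)ε.
Take δ = min(3/2, (9/10)ε). Then 0 < |t − 3| < δ gives both |t − 3| < 3/2 and |t − 3| < (9/10)ε, so |5/t − (5/3)| < ε.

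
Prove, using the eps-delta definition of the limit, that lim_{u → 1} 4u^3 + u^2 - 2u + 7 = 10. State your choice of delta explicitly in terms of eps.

delta = min(2, eps/54)

Suppose eps > 0. We want delta > 0 such that 0 < |u − 1| < delta implies |(4u^3 + u^2 - 2u + 7) − 10| < eps.
(4u^3 + u^2 - 2u + 7) − 10 = 4u^3 + u^2 - 2u - 3 = (u − 1)(4u^2 + 5u + 3).
So |(4u^3 + u^2 - 2u + 7) − 10| = |u − 1|·|4u^2 + 5u + 3|.
Require delta ≤ 2. Then |u − 1| < 2 gives |u| < 3, and by the triangle inequality |4u^2 + 5u + 3| ≤ 4·3^2 + 5·3 + 3 = 54.
Hence |(4u^3 + u^2 - 2u + 7) − 10| ≤ 54|u − 1| < eps provided |u − 1| < eps/54.
Take delta = min(2, eps/54). Then 0 < |u − 1| < delta gives both |u − 1| < 2 and |u − 1| < eps/54, so |(4u^3 + u^2 - 2u + 7) − 10| < eps.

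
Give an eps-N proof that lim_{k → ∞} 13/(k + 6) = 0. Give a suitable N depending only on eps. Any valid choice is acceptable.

Let eps > 0 be given. For k ≥ 1, |13/(k + 6) − 0| = 13/(k + 6) ≤ 13/k.
We need 13/k < eps, i.e. k > 13/eps.
Take N = 13/eps. If k > N then |13/(k + 6)| ≤ 13/k < eps.

N = 13/eps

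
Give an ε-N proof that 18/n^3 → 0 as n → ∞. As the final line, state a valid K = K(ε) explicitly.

K = (18/ε)^{1/3}

Let ε > 0. For n ≥ 1, |18/n^3 − 0| = 18/n^3.
18/n^3 < ε ⇔ n^3 > 18/ε ⇔ n > (18/ε)^{1/3}.
Take K = (18/ε)^{1/3}. Then n > K implies 18/n^3 < ε.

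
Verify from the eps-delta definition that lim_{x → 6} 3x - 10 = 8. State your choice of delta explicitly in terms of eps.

delta = eps/3

Fix eps > 0. We need delta > 0 so that 0 < |x − 6| < delta implies |(3x - 10) − 8| < eps.
|(3x - 10) − 8| = |3x - 18| = 3|x − 6|.
Thus it suffices that |x − 6| < eps/3.
Take delta = eps/3. If 0 < |x − 6| < delta then |(3x - 10) − 8| = 3|x − 6| < 3·(eps/3) = eps.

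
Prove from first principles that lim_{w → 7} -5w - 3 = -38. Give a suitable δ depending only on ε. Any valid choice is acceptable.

δ = ε/5

Suppose ε > 0. We need δ > 0 so that 0 < |w − 7| < δ implies |(-5w - 3) + 38| < ε.
Since (-5w - 3) + 38 = -5(w − 7), we have |(-5w - 3) + 38| = 5|w − 7|.
So 5|w − 7| < ε exactly when |w − 7| < ε/5.
Take δ = ε/5. If 0 < |w − 7| < δ then |(-5w - 3) + 38| = 5|w − 7| < 5·(ε/5) = ε.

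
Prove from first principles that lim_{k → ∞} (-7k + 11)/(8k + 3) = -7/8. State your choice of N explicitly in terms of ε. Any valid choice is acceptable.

Let ε > 0. For k ≥ 1, |(-7k + 11)/(8k + 3) + 7/8| = |109|/(8(8k + 3)) = 109/(8(8k + 3)).
Since 8k + 3 ≥ 8k for k ≥ 1, this is ≤ 109/(8·8k) = (109/64)/k.
So |(-7k + 11)/(8k + 3) + 7/8| < ε whenever k > (109/64)/ε.
Take N = (109/64)/ε. If k > N then |(-7k + 11)/(8k + 3) + 7/8| ≤ (109/64)/k < ε.

N = (109/64)/ε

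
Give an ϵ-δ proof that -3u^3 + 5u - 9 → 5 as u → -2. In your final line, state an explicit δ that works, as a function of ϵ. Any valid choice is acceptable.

δ = min(2, ϵ/79)

Suppose ϵ > 0. We want δ > 0 such that 0 < |u + 2| < δ implies |(-3u^3 + 5u - 9) − 5| < ϵ.
(-3u^3 + 5u - 9) − 5 = -3u^3 + 5u - 14 = (u + 2)(-3u^2 + 6u - 7).
So |(-3u^3 + 5u - 9) − 5| = |u + 2|·|-3u^2 + 6u - 7|.
Assume first that |u + 2| < 2, so |u| < 4. Then |-3u^2 + 6u - 7| ≤ 3·4^2 + 6·4 + 7 = 79.
Hence |(-3u^3 + 5u - 9) − 5| ≤ 79|u + 2| < ϵ provided |u + 2| < ϵ/79.
Take δ = min(2, ϵ/79). Then 0 < |u + 2| < δ gives both |u + 2| < 2 and |u + 2| < ϵ/79, so |(-3u^3 + 5u - 9) − 5| < ϵ.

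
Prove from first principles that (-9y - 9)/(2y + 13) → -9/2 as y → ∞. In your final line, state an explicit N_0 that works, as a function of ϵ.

Let ϵ > 0. We seek N_0 > 0 such that y > N_0 implies |(-9y - 9)/(2y + 13) + 9/2| < ϵ.
(-9y - 9)/(2y + 13) + 9/2 = (2(-9y - 9) − (-9)(2y + 13)) / (2(2y + 13)) = 99/(2(2y + 13)).
For y > 0 we have 2y + 13 > 2y, so |(-9y - 9)/(2y + 13) + 9/2| = 99/(2(2y + 13)) < 99/(2·2y) = (99/4)/y.
Thus |(-9y - 9)/(2y + 13) + 9/2| < ϵ whenever y > (99/4)/ϵ.
Take N_0 = (99/4)/ϵ. If y > N_0 then |(-9y - 9)/(2y + 13) + 9/2| < (99/4)/y < ϵ.

N_0 = (99/4)/ϵ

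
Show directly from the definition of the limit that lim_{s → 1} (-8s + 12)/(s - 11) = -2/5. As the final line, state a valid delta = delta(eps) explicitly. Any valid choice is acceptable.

Fix eps > 0. We want delta > 0 with 0 < |s − 1| < delta ⇒ |(-8s + 12)/(s - 11) + 2/5| < eps.
Combining over a common denominator, (-8s + 12)/(s - 11) + 2/5 = [(-8s + 12)·(-10) − 4·(s - 11)] / [(-10)·(s - 11)] = 76(s − 1) / ((-10)(s - 11)).
So |(-8s + 12)/(s - 11) + 2/5| = 76|s − 1| / (10·|s − 11|).
Require delta ≤ 5, so |s − 11| ≥ |-10| − |s − 1| > 10 − 5 = 5.
Hence |(-8s + 12)/(s - 11) + 2/5| < 76|s − 1|/(10·5) = (38/25)|s − 1|, which is < eps once |s − 1| < (25/38)eps.
Take delta = min(5, (25/38)eps). Then 0 < |s − 1| < delta forces both bounds, so |(-8s + 12)/(s - 11) + 2/5| < eps.

delta = min(5, (25/38)eps)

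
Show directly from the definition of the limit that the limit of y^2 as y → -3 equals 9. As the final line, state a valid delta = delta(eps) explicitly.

delta = min(1, eps/7)

Fix eps > 0. We seek delta > 0 with 0 < |y + 3| < delta ⇒ |y^2 − 9| < eps.
Factor: y^2 − 9 = (y + 3)(y - 3), so |y^2 − 9| = |y + 3|·|y - 3|.
Impose delta ≤ 1 so that |y| < 4; then |y - 3| ≤ 7.
Hence |y^2 − 9| ≤ 7|y + 3|, which is < eps once |y + 3| < eps/7.
Take delta = min(1, eps/7). If 0 < |y + 3| < delta then both bounds hold and |y^2 − 9| ≤ 7|y + 3| < 7·(eps/7) = eps.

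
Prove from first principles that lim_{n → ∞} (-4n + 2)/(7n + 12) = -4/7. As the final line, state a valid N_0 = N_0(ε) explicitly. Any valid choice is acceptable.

N_0 = (62/49)/ε

Let ε > 0. For n ≥ 1, |(-4n + 2)/(7n + 12) + 4/7| = |62|/(7(7n + 12)) = 62/(7(7n + 12)).
Since 7n + 12 ≥ 7n for n ≥ 1, this is ≤ 62/(7·7n) = (62/49)/n.
So |(-4n + 2)/(7n + 12) + 4/7| < ε whenever n > (62/49)/ε.
Take N_0 = (62/49)/ε. If n > N_0 then |(-4n + 2)/(7n + 12) + 4/7| ≤ (62/49)/n < ε.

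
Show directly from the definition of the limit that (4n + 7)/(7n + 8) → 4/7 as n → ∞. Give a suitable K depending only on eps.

Let eps > 0. For n ≥ 1, |(4n + 7)/(7n + 8) − (4/7)| = |17|/(7(7n + 8)) = 17/(7(7n + 8)).
Since 7n + 8 ≥ 7n for n ≥ 1, this is ≤ 17/(7·7n) = (17/49)/n.
So |(4n + 7)/(7n + 8) − (4/7)| < eps whenever n > (17/49)/eps.
Take K = (17/49)/eps. If n > K then |(4n + 7)/(7n + 8) − (4/7)| ≤ (17/49)/n < eps.

K = (17/49)/eps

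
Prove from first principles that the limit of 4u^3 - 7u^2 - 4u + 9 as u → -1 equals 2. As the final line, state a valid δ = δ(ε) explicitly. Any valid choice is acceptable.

δ = min(1, ε/45)

Let ε > 0. We want δ > 0 such that 0 < |u + 1| < δ implies |(4u^3 - 7u^2 - 4u + 9) − 2| < ε.
(4u^3 - 7u^2 - 4u + 9) − 2 = 4u^3 - 7u^2 - 4u + 7 = (u + 1)(4u^2 - 11u + 7).
So |(4u^3 - 7u^2 - 4u + 9) − 2| = |u + 1|·|4u^2 - 11u + 7|.
Require δ ≤ 1. Then |u + 1| < 1 gives |u| < 2, and by the triangle inequality |4u^2 - 11u + 7| ≤ 4·2^2 + 11·2 + 7 = 45.
Hence |(4u^3 - 7u^2 - 4u + 9) − 2| ≤ 45|u + 1| < ε provided |u + 1| < ε/45.
Take δ = min(1, ε/45). Then 0 < |u + 1| < δ gives both |u + 1| < 1 and |u + 1| < ε/45, so |(4u^3 - 7u^2 - 4u + 9) − 2| < ε.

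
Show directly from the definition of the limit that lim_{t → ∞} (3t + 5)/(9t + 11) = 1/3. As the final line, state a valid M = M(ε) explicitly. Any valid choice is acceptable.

Let ε > 0 be given. We seek M > 0 such that t > M implies |(3t + 5)/(9t + 11) − (1/3)| < ε.
(3t + 5)/(9t + 11) − (1/3) = (9(3t + 5) − 3(9t + 11)) / (9(9t + 11)) = 12/(9(9t + 11)).
For t > 0 we have 9t + 11 > 9t, so |(3t + 5)/(9t + 11) − (1/3)| = 12/(9(9t + 11)) < 12/(9·9t) = (4/27)/t.
Thus |(3t + 5)/(9t + 11) − (1/3)| < ε whenever t > (4/27)/ε.
Take M = (4/27)/ε. If t > M then |(3t + 5)/(9t + 11) − (1/3)| < (4/27)/t < ε.

M = (4/27)/ε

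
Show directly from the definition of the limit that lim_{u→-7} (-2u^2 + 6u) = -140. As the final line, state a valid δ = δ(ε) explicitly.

δ = min(1, ε/36)

Fix ε > 0. We want δ > 0 such that 0 < |u + 7| < δ implies |(-2u^2 + 6u) + 140| < ε.
(-2u^2 + 6u) + 140 = -2u^2 + 6u + 140 = (u + 7)(-2u + 20).
So |(-2u^2 + 6u) + 140| = |u + 7|·|-2u + 20|.
Require δ ≤ 1. Then |u + 7| < 1 gives |u| < 8, and by the triangle inequality |-2u + 20| ≤ 2·8 + 20 = 36.
Hence |(-2u^2 + 6u) + 140| ≤ 36|u + 7| < ε provided |u + 7| < ε/36.
Take δ = min(1, ε/36). Then 0 < |u + 7| < δ gives both |u + 7| < 1 and |u + 7| < ε/36, so |(-2u^2 + 6u) + 140| < ε.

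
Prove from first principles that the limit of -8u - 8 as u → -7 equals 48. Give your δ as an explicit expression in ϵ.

Let ϵ > 0 be given. We need δ > 0 so that 0 < |u + 7| < δ implies |(-8u - 8) − 48| < ϵ.
Since (-8u - 8) − 48 = -8(u + 7), we have |(-8u - 8) − 48| = 8|u + 7|.
Thus it suffices that |u + 7| < ϵ/8.
Take δ = ϵ/8. If 0 < |u + 7| < δ then |(-8u - 8) − 48| = 8|u + 7| < 8·(ϵ/8) = ϵ.

δ = ϵ/8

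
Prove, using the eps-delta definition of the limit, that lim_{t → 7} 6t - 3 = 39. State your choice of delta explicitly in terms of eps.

delta = eps/6

Let eps > 0 be given. We need delta > 0 so that 0 < |t − 7| < delta implies |(6t - 3) − 39| < eps.
Since (6t - 3) − 39 = 6(t − 7), we have |(6t - 3) − 39| = 6|t − 7|.
So 6|t − 7| < eps exactly when |t − 7| < eps/6.
Take delta = eps/6. If 0 < |t − 7| < delta then |(6t - 3) − 39| = 6|t − 7| < 6·(eps/6) = eps.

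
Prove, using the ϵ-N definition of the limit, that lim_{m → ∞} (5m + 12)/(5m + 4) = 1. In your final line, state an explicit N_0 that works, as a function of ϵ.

N_0 = (8/5)/ϵ

Let ϵ > 0 be given. For m ≥ 1, |(5m + 12)/(5m + 4) − 1| = |40|/(5(5m + 4)) = 40/(5(5m + 4)).
Since 5m + 4 ≥ 5m for m ≥ 1, this is ≤ 40/(5·5m) = (8/5)/m.
So |(5m + 12)/(5m + 4) − 1| < ϵ whenever m > (8/5)/ϵ.
Take N_0 = (8/5)/ϵ. If m > N_0 then |(5m + 12)/(5m + 4) − 1| ≤ (8/5)/m < ϵ.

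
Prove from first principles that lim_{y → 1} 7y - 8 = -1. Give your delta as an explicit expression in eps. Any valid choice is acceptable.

delta = eps/7

Let eps > 0. We need delta > 0 so that 0 < |y − 1| < delta implies |(7y - 8) + 1| < eps.
Since (7y - 8) + 1 = 7(y − 1), we have |(7y - 8) + 1| = 7|y − 1|.
So 7|y − 1| < eps exactly when |y − 1| < eps/7.
Take delta = eps/7. If 0 < |y − 1| < delta then |(7y - 8) + 1| = 7|y − 1| < 7·(eps/7) = eps.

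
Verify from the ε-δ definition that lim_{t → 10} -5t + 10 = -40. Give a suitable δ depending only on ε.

Fix ε > 0. We need δ > 0 so that 0 < |t − 10| < δ implies |(-5t + 10) + 40| < ε.
Since (-5t + 10) + 40 = -5(t − 10), we have |(-5t + 10) + 40| = 5|t − 10|.
Thus it suffices that |t − 10| < ε/5.
Take δ = ε/5. If 0 < |t − 10| < δ then |(-5t + 10) + 40| = 5|t − 10| < 5·(ε/5) = ε.

δ = ε/5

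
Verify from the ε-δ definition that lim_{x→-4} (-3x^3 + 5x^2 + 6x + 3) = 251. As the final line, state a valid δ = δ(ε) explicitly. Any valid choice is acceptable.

Suppose ε > 0. We want δ > 0 such that 0 < |x + 4| < δ implies |(-3x^3 + 5x^2 + 6x + 3) − 251| < ε.
(-3x^3 + 5x^2 + 6x + 3) − 251 = -3x^3 + 5x^2 + 6x - 248 = (x + 4)(-3x^2 + 17x - 62).
So |(-3x^3 + 5x^2 + 6x + 3) − 251| = |x + 4|·|-3x^2 + 17x - 62|.
Assume first that |x + 4| < 1, so |x| < 5. Then |-3x^2 + 17x - 62| ≤ 3·5^2 + 17·5 + 62 = 222.
Hence |(-3x^3 + 5x^2 + 6x + 3) − 251| ≤ 222|x + 4| < ε provided |x + 4| < ε/222.
Choosing δ = min(1, ε/222) ensures both conditions, hence |(-3x^3 + 5x^2 + 6x + 3) − 251| < ε.

δ = min(1, ε/222)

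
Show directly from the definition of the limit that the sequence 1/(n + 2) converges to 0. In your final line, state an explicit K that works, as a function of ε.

Suppose ε > 0. For n ≥ 1, |1/(n + 2) − 0| = 1/(n + 2) ≤ 1/n.
We need 1/n < ε, i.e. n > 1/ε.
Take K = 1/ε. If n > K then |1/(n + 2)| ≤ 1/n < ε.

K = 1/ε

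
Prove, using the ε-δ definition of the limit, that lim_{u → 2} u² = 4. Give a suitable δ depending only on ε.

δ = min(2, ε/6)

Suppose ε > 0. We seek δ > 0 with 0 < |u − 2| < δ ⇒ |u² − 4| < ε.
Factor: u² − 4 = (u − 2)(u + 2), so |u² − 4| = |u − 2|·|u + 2|.
Restrict δ ≤ 2. Then |u − 2| < 2 gives |u| < 4, so by the triangle inequality |u + 2| ≤ 4 + 2 = 6.
Hence |u² − 4| ≤ 6|u − 2|, which is < ε once |u − 2| < ε/6.
Take δ = min(2, ε/6). If 0 < |u − 2| < δ then both bounds hold and |u² − 4| ≤ 6|u − 2| < 6·(ε/6) = ε.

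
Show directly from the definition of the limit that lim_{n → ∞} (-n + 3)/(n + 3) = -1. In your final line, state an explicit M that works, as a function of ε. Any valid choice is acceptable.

Let ε > 0. For n ≥ 1, |(-n + 3)/(n + 3) + 1| = |6|/((n + 3)) = 6/((n + 3)).
Since n + 3 ≥ n for n ≥ 1, this is ≤ 6/(n) = 6/n.
So |(-n + 3)/(n + 3) + 1| < ε whenever n > 6/ε.
Take M = 6/ε. If n > M then |(-n + 3)/(n + 3) + 1| ≤ 6/n < ε.

M = 6/ε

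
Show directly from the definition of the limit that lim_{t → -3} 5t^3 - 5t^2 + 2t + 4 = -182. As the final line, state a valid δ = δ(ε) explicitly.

δ = min(2, ε/287)

Suppose ε > 0. We want δ > 0 such that 0 < |t + 3| < δ implies |(5t^3 - 5t^2 + 2t + 4) + 182| < ε.
(5t^3 - 5t^2 + 2t + 4) + 182 = 5t^3 - 5t^2 + 2t + 186 = (t + 3)(5t^2 - 20t + 62).
So |(5t^3 - 5t^2 + 2t + 4) + 182| = |t + 3|·|5t^2 - 20t + 62|.
Assume first that |t + 3| < 2, so |t| < 5. Then |5t^2 - 20t + 62| ≤ 5·5^2 + 20·5 + 62 = 287.
Hence |(5t^3 - 5t^2 + 2t + 4) + 182| ≤ 287|t + 3| < ε provided |t + 3| < ε/287.
Choosing δ = min(2, ε/287) ensures both conditions, hence |(5t^3 - 5t^2 + 2t + 4) + 182| < ε.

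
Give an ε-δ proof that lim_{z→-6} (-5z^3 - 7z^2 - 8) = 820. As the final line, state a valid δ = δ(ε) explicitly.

δ = min(1, ε/544)

Let ε > 0. We want δ > 0 such that 0 < |z + 6| < δ implies |(-5z^3 - 7z^2 - 8) − 820| < ε.
(-5z^3 - 7z^2 - 8) − 820 = -5z^3 - 7z^2 - 828 = (z + 6)(-5z^2 + 23z - 138).
So |(-5z^3 - 7z^2 - 8) − 820| = |z + 6|·|-5z^2 + 23z - 138|.
Assume first that |z + 6| < 1, so |z| < 7. Then |-5z^2 + 23z - 138| ≤ 5·7^2 + 23·7 + 138 = 544.
Hence |(-5z^3 - 7z^2 - 8) − 820| ≤ 544|z + 6| < ε provided |z + 6| < ε/544.
Take δ = min(1, ε/544). Then 0 < |z + 6| < δ gives both |z + 6| < 1 and |z + 6| < ε/544, so |(-5z^3 - 7z^2 - 8) − 820| < ε.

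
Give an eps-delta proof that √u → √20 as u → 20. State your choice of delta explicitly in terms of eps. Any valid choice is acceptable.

Fix eps > 0. We want delta > 0 such that 0 < |u − 20| < delta implies |√u − √20| < eps.
Multiplying by the conjugate, |√u − √20| = |u − 20|/(√u + √20).
Restrict delta ≤ 20 so that |u − 20| < 20 forces u > 0, and then √u + √20 > √20.
Hence |√u − √20| < |u − 20|/√20, which is < eps once |u − 20| < √20·eps.
Take delta = min(20, √20·eps). If 0 < |u − 20| < delta then u > 0 and |√u − √20| < |u − 20|/√20 < eps.

delta = min(20, √20·eps)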